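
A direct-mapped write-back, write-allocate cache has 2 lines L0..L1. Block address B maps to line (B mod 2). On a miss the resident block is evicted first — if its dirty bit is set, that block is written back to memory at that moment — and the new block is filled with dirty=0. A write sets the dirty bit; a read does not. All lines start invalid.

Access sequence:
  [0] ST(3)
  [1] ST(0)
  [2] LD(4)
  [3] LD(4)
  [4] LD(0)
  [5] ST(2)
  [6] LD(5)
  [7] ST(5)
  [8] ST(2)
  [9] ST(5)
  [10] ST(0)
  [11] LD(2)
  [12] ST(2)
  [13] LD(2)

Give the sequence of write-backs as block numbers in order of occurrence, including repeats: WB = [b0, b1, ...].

WB = [0, 3, 2, 0]

0: W B3 -> L1 miss  d=D]
1: W B0 -> L0 miss  d=D]
2: R B4 -> L0 miss wb->B0  d=-]
3: R B4 -> L0 hit  d=-]
4: R B0 -> L0 miss  d=-]
5: W B2 -> L0 miss  d=D]
6: R B5 -> L1 miss wb->B3  d=-]
7: W B5 -> L1 hit  d=D]
8: W B2 -> L0 hit  d=D]
9: W B5 -> L1 hit  d=D]
10: W B0 -> L0 miss wb->B2  d=D]
11: R B2 -> L0 miss wb->B0  d=-]
12: W B2 -> L0 hit  d=D]
13: R B2 -> L0 hit  d=D]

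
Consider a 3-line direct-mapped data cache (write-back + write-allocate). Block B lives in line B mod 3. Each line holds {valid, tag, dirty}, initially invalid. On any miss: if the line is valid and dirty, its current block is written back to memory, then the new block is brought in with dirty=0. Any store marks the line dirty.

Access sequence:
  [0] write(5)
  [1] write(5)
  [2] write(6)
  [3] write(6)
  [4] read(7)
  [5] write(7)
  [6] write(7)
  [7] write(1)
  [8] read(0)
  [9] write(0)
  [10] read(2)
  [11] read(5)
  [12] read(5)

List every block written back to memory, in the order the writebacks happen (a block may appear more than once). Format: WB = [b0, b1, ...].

WB = [7, 6, 5]

0: W B5 → L2 miss [D]
1: W B5 → L2 hit [D]
2: W B6 → L0 miss [D]
3: W B6 → L0 hit [D]
4: R B7 → L1 miss [-]
5: W B7 → L1 hit [D]
6: W B7 → L1 hit [D]
7: W B1 → L1 miss wb→B7 [D]
8: R B0 → L0 miss wb→B6 [-]
9: W B0 → L0 hit [D]
10: R B2 → L2 miss wb→B5 [-]
11: R B5 → L2 miss [-]
12: R B5 → L2 hit [-]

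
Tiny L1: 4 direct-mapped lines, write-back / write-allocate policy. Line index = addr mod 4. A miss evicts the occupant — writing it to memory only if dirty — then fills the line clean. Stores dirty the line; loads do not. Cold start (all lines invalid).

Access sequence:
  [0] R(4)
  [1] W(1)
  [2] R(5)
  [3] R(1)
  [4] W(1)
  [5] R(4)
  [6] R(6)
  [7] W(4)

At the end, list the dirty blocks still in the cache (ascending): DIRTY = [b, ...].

DIRTY = [1, 4]

  0 | R B4 → L0 miss [-]
  1 | W B1 → L1 miss [D]
  2 | R B5 → L1 miss wb→B1 [-]
  3 | R B1 → L1 miss [-]
  4 | W B1 → L1 hit [D]
  5 | R B4 → L0 hit [-]
  6 | R B6 → L2 miss [-]
  7 | W B4 → L0 hit [D]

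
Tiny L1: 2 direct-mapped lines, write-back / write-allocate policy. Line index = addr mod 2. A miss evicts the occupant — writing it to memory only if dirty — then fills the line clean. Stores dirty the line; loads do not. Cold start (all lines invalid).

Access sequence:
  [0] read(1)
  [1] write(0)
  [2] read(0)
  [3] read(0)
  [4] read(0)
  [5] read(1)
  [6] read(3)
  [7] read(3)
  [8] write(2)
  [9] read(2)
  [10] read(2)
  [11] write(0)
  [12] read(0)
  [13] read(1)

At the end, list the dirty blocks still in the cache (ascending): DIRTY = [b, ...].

DIRTY = [0]

0: R B1 -> L1 miss  d=-]
1: W B0 -> L0 miss  d=D]
2: R B0 -> L0 hit  d=D]
3: R B0 -> L0 hit  d=D]
4: R B0 -> L0 hit  d=D]
5: R B1 -> L1 hit  d=-]
6: R B3 -> L1 miss  d=-]
7: R B3 -> L1 hit  d=-]
8: W B2 -> L0 miss wb->B0  d=D]
9: R B2 -> L0 hit  d=D]
10: R B2 -> L0 hit  d=D]
11: W B0 -> L0 miss wb->B2  d=D]
12: R B0 -> L0 hit  d=D]
13: R B1 -> L1 miss  d=-]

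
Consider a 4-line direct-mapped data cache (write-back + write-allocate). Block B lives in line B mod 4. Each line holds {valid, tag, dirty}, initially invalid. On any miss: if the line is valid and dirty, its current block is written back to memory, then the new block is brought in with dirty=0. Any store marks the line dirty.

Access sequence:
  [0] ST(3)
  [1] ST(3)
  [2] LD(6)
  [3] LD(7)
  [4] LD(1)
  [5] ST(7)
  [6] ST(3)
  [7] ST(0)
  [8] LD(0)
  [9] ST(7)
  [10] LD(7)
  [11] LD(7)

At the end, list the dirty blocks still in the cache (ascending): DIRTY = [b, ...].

0: W B3 → L3 miss [D]
1: W B3 → L3 hit [D]
2: R B6 → L2 miss [-]
3: R B7 → L3 miss wb→B3 [-]
4: R B1 → L1 miss [-]
5: W B7 → L3 hit [D]
6: W B3 → L3 miss wb→B7 [D]
7: W B0 → L0 miss [D]
8: R B0 → L0 hit [D]
9: W B7 → L3 miss wb→B3 [D]
10: R B7 → L3 hit [D]
11: R B7 → L3 hit [D]

DIRTY = [0, 7]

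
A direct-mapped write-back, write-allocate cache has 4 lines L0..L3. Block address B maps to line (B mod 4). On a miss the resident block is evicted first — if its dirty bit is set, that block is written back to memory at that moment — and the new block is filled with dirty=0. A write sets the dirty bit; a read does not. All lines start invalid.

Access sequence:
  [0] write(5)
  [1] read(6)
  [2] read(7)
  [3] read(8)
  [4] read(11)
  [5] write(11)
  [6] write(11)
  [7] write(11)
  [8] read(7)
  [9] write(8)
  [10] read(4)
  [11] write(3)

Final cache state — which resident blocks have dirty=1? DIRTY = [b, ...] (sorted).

DIRTY = [3, 5]

0: W B5 -> L1 miss  d=D]
1: R B6 -> L2 miss  d=-]
2: R B7 -> L3 miss  d=-]
3: R B8 -> L0 miss  d=-]
4: R B11 -> L3 miss  d=-]
5: W B11 -> L3 hit  d=D]
6: W B11 -> L3 hit  d=D]
7: W B11 -> L3 hit  d=D]
8: R B7 -> L3 miss wb->B11  d=-]
9: W B8 -> L0 hit  d=D]
10: R B4 -> L0 miss wb->B8  d=-]
11: W B3 -> L3 miss  d=D]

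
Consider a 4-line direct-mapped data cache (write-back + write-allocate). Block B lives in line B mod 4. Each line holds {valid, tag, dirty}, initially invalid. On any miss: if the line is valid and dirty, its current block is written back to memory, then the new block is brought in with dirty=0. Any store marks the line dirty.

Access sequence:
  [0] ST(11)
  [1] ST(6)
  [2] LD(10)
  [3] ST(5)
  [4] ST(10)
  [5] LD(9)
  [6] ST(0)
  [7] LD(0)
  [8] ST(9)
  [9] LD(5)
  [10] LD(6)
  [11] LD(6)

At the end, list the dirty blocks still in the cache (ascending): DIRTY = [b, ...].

0: W B11 -> L3 miss  d=D]
1: W B6 -> L2 miss  d=D]
2: R B10 -> L2 miss wb->B6  d=-]
3: W B5 -> L1 miss  d=D]
4: W B10 -> L2 hit  d=D]
5: R B9 -> L1 miss wb->B5  d=-]
6: W B0 -> L0 miss  d=D]
7: R B0 -> L0 hit  d=D]
8: W B9 -> L1 hit  d=D]
9: R B5 -> L1 miss wb->B9  d=-]
10: R B6 -> L2 miss wb->B10  d=-]
11: R B6 -> L2 hit  d=-]

DIRTY = [0, 11]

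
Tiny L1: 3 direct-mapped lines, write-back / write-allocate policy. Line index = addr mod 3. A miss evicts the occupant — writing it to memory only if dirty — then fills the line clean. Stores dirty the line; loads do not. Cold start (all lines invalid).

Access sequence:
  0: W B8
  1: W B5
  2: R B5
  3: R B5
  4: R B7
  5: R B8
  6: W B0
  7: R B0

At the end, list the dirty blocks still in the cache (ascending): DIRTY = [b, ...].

  0 | W B8 → L2 miss [D]
  1 | W B5 → L2 miss wb→B8 [D]
  2 | R B5 → L2 hit [D]
  3 | R B5 → L2 hit [D]
  4 | R B7 → L1 miss [-]
  5 | R B8 → L2 miss wb→B5 [-]
  6 | W B0 → L0 miss [D]
  7 | R B0 → L0 hit [D]

DIRTY = [0]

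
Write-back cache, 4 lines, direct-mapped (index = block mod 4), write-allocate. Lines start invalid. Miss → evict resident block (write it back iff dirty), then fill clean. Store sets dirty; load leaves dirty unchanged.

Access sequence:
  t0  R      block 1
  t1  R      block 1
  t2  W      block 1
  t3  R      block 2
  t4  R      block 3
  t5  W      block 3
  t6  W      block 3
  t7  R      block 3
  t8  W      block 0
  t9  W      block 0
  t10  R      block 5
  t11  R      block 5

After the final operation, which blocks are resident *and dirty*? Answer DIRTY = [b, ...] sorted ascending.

0: R B1 -> L1 miss  d=-]
1: R B1 -> L1 hit  d=-]
2: W B1 -> L1 hit  d=D]
3: R B2 -> L2 miss  d=-]
4: R B3 -> L3 miss  d=-]
5: W B3 -> L3 hit  d=D]
6: W B3 -> L3 hit  d=D]
7: R B3 -> L3 hit  d=D]
8: W B0 -> L0 miss  d=D]
9: W B0 -> L0 hit  d=D]
10: R B5 -> L1 miss wb->B1  d=-]
11: R B5 -> L1 hit  d=-]

DIRTY = [0, 3]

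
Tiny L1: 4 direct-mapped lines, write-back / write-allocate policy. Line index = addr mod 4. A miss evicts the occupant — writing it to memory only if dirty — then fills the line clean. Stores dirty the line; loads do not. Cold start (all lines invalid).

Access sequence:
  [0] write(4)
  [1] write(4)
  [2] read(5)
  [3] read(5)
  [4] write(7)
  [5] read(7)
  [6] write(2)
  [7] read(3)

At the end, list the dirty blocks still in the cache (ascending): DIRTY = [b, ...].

  0 | W B4 → L0 miss [D]
  1 | W B4 → L0 hit [D]
  2 | R B5 → L1 miss [-]
  3 | R B5 → L1 hit [-]
  4 | W B7 → L3 miss [D]
  5 | R B7 → L3 hit [D]
  6 | W B2 → L2 miss [D]
  7 | R B3 → L3 miss wb→B7 [-]

DIRTY = [2, 4]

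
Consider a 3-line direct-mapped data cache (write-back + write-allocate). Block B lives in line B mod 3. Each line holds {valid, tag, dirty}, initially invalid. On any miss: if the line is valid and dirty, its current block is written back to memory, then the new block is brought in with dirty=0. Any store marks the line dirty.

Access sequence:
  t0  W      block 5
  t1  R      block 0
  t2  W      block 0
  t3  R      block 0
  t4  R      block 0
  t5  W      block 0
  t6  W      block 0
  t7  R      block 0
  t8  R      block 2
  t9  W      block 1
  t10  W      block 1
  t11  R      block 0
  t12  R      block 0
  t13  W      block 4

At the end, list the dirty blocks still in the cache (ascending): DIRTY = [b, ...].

  0 | W B5 → L2 miss [D]
  1 | R B0 → L0 miss [-]
  2 | W B0 → L0 hit [D]
  3 | R B0 → L0 hit [D]
  4 | R B0 → L0 hit [D]
  5 | W B0 → L0 hit [D]
  6 | W B0 → L0 hit [D]
  7 | R B0 → L0 hit [D]
  8 | R B2 → L2 miss wb→B5 [-]
  9 | W B1 → L1 miss [D]
  10 | W B1 → L1 hit [D]
  11 | R B0 → L0 hit [D]
  12 | R B0 → L0 hit [D]
  13 | W B4 → L1 miss wb→B1 [D]

DIRTY = [0, 4]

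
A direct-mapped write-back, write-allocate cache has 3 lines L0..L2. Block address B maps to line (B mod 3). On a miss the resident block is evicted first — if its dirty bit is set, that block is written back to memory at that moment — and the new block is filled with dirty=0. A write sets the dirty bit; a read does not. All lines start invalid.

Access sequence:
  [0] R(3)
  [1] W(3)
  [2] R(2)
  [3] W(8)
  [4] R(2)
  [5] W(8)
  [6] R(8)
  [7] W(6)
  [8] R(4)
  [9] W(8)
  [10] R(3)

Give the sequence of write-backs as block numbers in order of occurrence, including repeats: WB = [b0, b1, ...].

WB = [8, 3, 6]

0: R B3 -> L0 miss  d=-]
1: W B3 -> L0 hit  d=D]
2: R B2 -> L2 miss  d=-]
3: W B8 -> L2 miss  d=D]
4: R B2 -> L2 miss wb->B8  d=-]
5: W B8 -> L2 miss  d=D]
6: R B8 -> L2 hit  d=D]
7: W B6 -> L0 miss wb->B3  d=D]
8: R B4 -> L1 miss  d=-]
9: W B8 -> L2 hit  d=D]
10: R B3 -> L0 miss wb->B6  d=-]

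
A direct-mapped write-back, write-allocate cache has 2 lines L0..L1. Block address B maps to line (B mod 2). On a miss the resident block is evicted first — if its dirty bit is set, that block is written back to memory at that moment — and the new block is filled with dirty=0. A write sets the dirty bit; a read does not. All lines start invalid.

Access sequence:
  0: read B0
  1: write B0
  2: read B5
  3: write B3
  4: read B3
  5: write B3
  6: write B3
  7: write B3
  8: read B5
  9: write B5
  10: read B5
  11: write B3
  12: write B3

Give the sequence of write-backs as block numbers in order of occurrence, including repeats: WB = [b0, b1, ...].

WB = [3, 5]

0: R B0 → L0 miss [-]
1: W B0 → L0 hit [D]
2: R B5 → L1 miss [-]
3: W B3 → L1 miss [D]
4: R B3 → L1 hit [D]
5: W B3 → L1 hit [D]
6: W B3 → L1 hit [D]
7: W B3 → L1 hit [D]
8: R B5 → L1 miss wb→B3 [-]
9: W B5 → L1 hit [D]
10: R B5 → L1 hit [D]
11: W B3 → L1 miss wb→B5 [D]
12: W B3 → L1 hit [D]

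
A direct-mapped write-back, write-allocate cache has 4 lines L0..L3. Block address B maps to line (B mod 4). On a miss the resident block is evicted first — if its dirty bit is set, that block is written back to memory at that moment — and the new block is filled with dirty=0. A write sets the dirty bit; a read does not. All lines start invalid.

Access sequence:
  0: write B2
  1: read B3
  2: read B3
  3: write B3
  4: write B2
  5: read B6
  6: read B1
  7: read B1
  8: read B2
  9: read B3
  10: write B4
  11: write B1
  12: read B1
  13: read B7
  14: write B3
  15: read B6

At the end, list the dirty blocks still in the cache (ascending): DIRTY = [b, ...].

0: W B2 → L2 miss [D]
1: R B3 → L3 miss [-]
2: R B3 → L3 hit [-]
3: W B3 → L3 hit [D]
4: W B2 → L2 hit [D]
5: R B6 → L2 miss wb→B2 [-]
6: R B1 → L1 miss [-]
7: R B1 → L1 hit [-]
8: R B2 → L2 miss [-]
9: R B3 → L3 hit [D]
10: W B4 → L0 miss [D]
11: W B1 → L1 hit [D]
12: R B1 → L1 hit [D]
13: R B7 → L3 miss wb→B3 [-]
14: W B3 → L3 miss [D]
15: R B6 → L2 miss [-]

DIRTY = [1, 3, 4]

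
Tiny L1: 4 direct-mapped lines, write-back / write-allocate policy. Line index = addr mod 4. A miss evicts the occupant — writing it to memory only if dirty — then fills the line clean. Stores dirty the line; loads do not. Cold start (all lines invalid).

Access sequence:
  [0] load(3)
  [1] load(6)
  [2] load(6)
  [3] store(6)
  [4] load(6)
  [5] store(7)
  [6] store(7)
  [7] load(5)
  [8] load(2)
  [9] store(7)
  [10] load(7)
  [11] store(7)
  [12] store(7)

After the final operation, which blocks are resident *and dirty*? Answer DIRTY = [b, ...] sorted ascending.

0: R B3 -> L3 miss  d=-]
1: R B6 -> L2 miss  d=-]
2: R B6 -> L2 hit  d=-]
3: W B6 -> L2 hit  d=D]
4: R B6 -> L2 hit  d=D]
5: W B7 -> L3 miss  d=D]
6: W B7 -> L3 hit  d=D]
7: R B5 -> L1 miss  d=-]
8: R B2 -> L2 miss wb->B6  d=-]
9: W B7 -> L3 hit  d=D]
10: R B7 -> L3 hit  d=D]
11: W B7 -> L3 hit  d=D]
12: W B7 -> L3 hit  d=D]

DIRTY = [7]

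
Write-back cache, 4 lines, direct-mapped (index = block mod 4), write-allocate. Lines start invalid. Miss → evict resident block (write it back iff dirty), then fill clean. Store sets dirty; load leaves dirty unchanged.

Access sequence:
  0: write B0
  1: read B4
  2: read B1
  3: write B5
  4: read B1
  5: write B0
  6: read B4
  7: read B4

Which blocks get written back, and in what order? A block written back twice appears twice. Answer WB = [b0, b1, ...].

WB = [0, 5, 0]

0: W B0 → L0 miss [D]
1: R B4 → L0 miss wb→B0 [-]
2: R B1 → L1 miss [-]
3: W B5 → L1 miss [D]
4: R B1 → L1 miss wb→B5 [-]
5: W B0 → L0 miss [D]
6: R B4 → L0 miss wb→B0 [-]
7: R B4 → L0 hit [-]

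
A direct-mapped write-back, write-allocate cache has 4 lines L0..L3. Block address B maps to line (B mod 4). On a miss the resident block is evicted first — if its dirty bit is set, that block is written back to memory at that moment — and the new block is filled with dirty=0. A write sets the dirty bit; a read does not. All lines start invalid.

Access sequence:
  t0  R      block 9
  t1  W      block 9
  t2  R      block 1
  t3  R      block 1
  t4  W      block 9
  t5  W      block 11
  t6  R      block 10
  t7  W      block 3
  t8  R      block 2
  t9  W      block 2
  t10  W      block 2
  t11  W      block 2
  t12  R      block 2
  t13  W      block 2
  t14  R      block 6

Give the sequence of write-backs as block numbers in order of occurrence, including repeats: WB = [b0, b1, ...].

WB = [9, 11, 2]

0: R B9 → L1 miss [-]
1: W B9 → L1 hit [D]
2: R B1 → L1 miss wb→B9 [-]
3: R B1 → L1 hit [-]
4: W B9 → L1 miss [D]
5: W B11 → L3 miss [D]
6: R B10 → L2 miss [-]
7: W B3 → L3 miss wb→B11 [D]
8: R B2 → L2 miss [-]
9: W B2 → L2 hit [D]
10: W B2 → L2 hit [D]
11: W B2 → L2 hit [D]
12: R B2 → L2 hit [D]
13: W B2 → L2 hit [D]
14: R B6 → L2 miss wb→B2 [-]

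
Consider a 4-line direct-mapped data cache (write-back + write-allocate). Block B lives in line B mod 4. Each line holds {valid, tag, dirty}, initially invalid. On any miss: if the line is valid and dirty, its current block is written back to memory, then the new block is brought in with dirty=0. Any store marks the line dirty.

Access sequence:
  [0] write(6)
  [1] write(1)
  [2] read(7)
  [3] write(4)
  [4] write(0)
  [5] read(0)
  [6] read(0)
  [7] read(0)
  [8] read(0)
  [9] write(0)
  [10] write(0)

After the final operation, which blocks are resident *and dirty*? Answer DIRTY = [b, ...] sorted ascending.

0: W B6 → L2 miss [D]
1: W B1 → L1 miss [D]
2: R B7 → L3 miss [-]
3: W B4 → L0 miss [D]
4: W B0 → L0 miss wb→B4 [D]
5: R B0 → L0 hit [D]
6: R B0 → L0 hit [D]
7: R B0 → L0 hit [D]
8: R B0 → L0 hit [D]
9: W B0 → L0 hit [D]
10: W B0 → L0 hit [D]

DIRTY = [0, 1, 6]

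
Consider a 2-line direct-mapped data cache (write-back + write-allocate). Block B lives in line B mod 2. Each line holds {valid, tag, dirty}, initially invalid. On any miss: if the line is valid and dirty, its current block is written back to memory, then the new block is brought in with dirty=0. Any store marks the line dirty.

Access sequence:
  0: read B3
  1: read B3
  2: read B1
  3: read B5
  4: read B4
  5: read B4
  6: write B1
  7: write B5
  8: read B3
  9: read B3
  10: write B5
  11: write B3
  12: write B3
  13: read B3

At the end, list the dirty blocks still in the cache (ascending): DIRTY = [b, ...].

0: R B3 → L1 miss [-]
1: R B3 → L1 hit [-]
2: R B1 → L1 miss [-]
3: R B5 → L1 miss [-]
4: R B4 → L0 miss [-]
5: R B4 → L0 hit [-]
6: W B1 → L1 miss [D]
7: W B5 → L1 miss wb→B1 [D]
8: R B3 → L1 miss wb→B5 [-]
9: R B3 → L1 hit [-]
10: W B5 → L1 miss [D]
11: W B3 → L1 miss wb→B5 [D]
12: W B3 → L1 hit [D]
13: R B3 → L1 hit [D]

DIRTY = [3]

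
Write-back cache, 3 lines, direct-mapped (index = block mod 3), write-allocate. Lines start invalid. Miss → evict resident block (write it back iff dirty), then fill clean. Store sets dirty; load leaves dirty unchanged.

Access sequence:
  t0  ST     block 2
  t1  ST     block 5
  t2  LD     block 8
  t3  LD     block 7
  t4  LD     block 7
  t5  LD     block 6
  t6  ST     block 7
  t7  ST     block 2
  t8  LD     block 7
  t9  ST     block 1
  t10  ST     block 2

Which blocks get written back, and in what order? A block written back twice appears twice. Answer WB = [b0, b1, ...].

WB = [2, 5, 7]

0: W B2 → L2 miss [D]
1: W B5 → L2 miss wb→B2 [D]
2: R B8 → L2 miss wb→B5 [-]
3: R B7 → L1 miss [-]
4: R B7 → L1 hit [-]
5: R B6 → L0 miss [-]
6: W B7 → L1 hit [D]
7: W B2 → L2 miss [D]
8: R B7 → L1 hit [D]
9: W B1 → L1 miss wb→B7 [D]
10: W B2 → L2 hit [D]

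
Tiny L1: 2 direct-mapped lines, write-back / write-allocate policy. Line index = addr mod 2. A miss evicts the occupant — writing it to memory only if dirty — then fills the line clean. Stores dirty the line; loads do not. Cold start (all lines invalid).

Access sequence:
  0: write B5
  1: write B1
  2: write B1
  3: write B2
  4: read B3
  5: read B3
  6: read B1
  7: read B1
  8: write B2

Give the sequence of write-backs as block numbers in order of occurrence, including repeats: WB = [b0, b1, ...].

0: W B5 -> L1 miss  d=D]
1: W B1 -> L1 miss wb->B5  d=D]
2: W B1 -> L1 hit  d=D]
3: W B2 -> L0 miss  d=D]
4: R B3 -> L1 miss wb->B1  d=-]
5: R B3 -> L1 hit  d=-]
6: R B1 -> L1 miss  d=-]
7: R B1 -> L1 hit  d=-]
8: W B2 -> L0 hit  d=D]

WB = [5, 1]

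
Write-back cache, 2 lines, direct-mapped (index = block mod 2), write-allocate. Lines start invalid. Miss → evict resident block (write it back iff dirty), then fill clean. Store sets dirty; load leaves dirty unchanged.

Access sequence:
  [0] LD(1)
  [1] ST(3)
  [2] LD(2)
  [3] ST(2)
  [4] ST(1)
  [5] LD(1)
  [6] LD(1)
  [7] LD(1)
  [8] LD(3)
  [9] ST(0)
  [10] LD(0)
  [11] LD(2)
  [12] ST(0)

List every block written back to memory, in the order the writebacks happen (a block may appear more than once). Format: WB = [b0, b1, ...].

0: R B1 -> L1 miss  d=-]
1: W B3 -> L1 miss  d=D]
2: R B2 -> L0 miss  d=-]
3: W B2 -> L0 hit  d=D]
4: W B1 -> L1 miss wb->B3  d=D]
5: R B1 -> L1 hit  d=D]
6: R B1 -> L1 hit  d=D]
7: R B1 -> L1 hit  d=D]
8: R B3 -> L1 miss wb->B1  d=-]
9: W B0 -> L0 miss wb->B2  d=D]
10: R B0 -> L0 hit  d=D]
11: R B2 -> L0 miss wb->B0  d=-]
12: W B0 -> L0 miss  d=D]

WB = [3, 1, 2, 0]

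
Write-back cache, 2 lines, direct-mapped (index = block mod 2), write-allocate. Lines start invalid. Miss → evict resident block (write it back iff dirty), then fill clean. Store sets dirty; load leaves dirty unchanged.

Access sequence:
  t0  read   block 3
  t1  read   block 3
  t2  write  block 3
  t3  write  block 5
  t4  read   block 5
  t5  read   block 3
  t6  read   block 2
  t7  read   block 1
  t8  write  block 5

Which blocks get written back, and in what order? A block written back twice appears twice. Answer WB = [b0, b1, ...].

WB = [3, 5]

  0 | R B3 → L1 miss [-]
  1 | R B3 → L1 hit [-]
  2 | W B3 → L1 hit [D]
  3 | W B5 → L1 miss wb→B3 [D]
  4 | R B5 → L1 hit [D]
  5 | R B3 → L1 miss wb→B5 [-]
  6 | R B2 → L0 miss [-]
  7 | R B1 → L1 miss [-]
  8 | W B5 → L1 miss [D]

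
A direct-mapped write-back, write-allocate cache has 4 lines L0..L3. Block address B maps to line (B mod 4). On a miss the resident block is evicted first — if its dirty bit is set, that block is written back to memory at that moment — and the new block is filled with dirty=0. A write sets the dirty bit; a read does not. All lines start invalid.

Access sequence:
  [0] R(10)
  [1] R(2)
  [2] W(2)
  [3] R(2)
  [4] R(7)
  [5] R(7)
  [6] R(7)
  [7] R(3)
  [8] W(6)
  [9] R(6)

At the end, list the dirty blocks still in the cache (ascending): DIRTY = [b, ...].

DIRTY = [6]

0: R B10 → L2 miss [-]
1: R B2 → L2 miss [-]
2: W B2 → L2 hit [D]
3: R B2 → L2 hit [D]
4: R B7 → L3 miss [-]
5: R B7 → L3 hit [-]
6: R B7 → L3 hit [-]
7: R B3 → L3 miss [-]
8: W B6 → L2 miss wb→B2 [D]
9: R B6 → L2 hit [D]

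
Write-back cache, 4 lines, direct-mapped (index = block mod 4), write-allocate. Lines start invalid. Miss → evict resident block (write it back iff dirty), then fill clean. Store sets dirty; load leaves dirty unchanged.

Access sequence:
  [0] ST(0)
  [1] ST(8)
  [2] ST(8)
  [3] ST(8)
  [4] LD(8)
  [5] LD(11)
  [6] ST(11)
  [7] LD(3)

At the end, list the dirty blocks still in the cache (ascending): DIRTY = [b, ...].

  0 | W B0 → L0 miss [D]
  1 | W B8 → L0 miss wb→B0 [D]
  2 | W B8 → L0 hit [D]
  3 | W B8 → L0 hit [D]
  4 | R B8 → L0 hit [D]
  5 | R B11 → L3 miss [-]
  6 | W B11 → L3 hit [D]
  7 | R B3 → L3 miss wb→B11 [-]

DIRTY = [8]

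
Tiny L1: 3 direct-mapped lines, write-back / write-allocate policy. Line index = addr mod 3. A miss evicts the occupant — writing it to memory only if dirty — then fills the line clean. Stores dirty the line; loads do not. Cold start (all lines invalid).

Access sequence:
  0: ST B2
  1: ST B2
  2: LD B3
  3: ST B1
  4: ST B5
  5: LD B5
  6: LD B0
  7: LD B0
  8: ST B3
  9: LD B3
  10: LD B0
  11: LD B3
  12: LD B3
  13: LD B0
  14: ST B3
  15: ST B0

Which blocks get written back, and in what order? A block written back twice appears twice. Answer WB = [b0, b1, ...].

WB = [2, 3, 3]

  0 | W B2 → L2 miss [D]
  1 | W B2 → L2 hit [D]
  2 | R B3 → L0 miss [-]
  3 | W B1 → L1 miss [D]
  4 | W B5 → L2 miss wb→B2 [D]
  5 | R B5 → L2 hit [D]
  6 | R B0 → L0 miss [-]
  7 | R B0 → L0 hit [-]
  8 | W B3 → L0 miss [D]
  9 | R B3 → L0 hit [D]
  10 | R B0 → L0 miss wb→B3 [-]
  11 | R B3 → L0 miss [-]
  12 | R B3 → L0 hit [-]
  13 | R B0 → L0 miss [-]
  14 | W B3 → L0 miss [D]
  15 | W B0 → L0 miss wb→B3 [D]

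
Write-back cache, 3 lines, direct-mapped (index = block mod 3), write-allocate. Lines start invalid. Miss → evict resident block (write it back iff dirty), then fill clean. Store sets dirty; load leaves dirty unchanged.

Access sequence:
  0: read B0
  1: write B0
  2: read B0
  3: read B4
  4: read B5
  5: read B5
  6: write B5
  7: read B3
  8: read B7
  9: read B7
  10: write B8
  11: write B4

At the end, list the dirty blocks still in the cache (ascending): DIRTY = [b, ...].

DIRTY = [4, 8]

0: R B0 → L0 miss [-]
1: W B0 → L0 hit [D]
2: R B0 → L0 hit [D]
3: R B4 → L1 miss [-]
4: R B5 → L2 miss [-]
5: R B5 → L2 hit [-]
6: W B5 → L2 hit [D]
7: R B3 → L0 miss wb→B0 [-]
8: R B7 → L1 miss [-]
9: R B7 → L1 hit [-]
10: W B8 → L2 miss wb→B5 [D]
11: W B4 → L1 miss [D]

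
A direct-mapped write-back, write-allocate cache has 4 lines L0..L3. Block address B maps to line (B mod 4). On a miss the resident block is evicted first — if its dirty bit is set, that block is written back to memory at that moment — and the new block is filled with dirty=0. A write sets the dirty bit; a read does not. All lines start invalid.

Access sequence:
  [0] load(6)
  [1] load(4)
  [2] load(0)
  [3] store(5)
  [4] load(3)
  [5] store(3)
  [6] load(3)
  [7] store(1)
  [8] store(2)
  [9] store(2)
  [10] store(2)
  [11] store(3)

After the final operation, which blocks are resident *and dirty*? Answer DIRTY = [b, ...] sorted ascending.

DIRTY = [1, 2, 3]

  0 | R B6 → L2 miss [-]
  1 | R B4 → L0 miss [-]
  2 | R B0 → L0 miss [-]
  3 | W B5 → L1 miss [D]
  4 | R B3 → L3 miss [-]
  5 | W B3 → L3 hit [D]
  6 | R B3 → L3 hit [D]
  7 | W B1 → L1 miss wb→B5 [D]
  8 | W B2 → L2 miss [D]
  9 | W B2 → L2 hit [D]
  10 | W B2 → L2 hit [D]
  11 | W B3 → L3 hit [D]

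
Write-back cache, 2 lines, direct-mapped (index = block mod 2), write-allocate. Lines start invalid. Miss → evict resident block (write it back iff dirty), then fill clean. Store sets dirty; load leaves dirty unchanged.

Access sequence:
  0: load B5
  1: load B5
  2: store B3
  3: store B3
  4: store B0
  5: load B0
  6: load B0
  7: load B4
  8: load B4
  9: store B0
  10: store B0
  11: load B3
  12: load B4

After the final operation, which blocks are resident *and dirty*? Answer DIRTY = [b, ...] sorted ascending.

DIRTY = [3]

  0 | R B5 → L1 miss [-]
  1 | R B5 → L1 hit [-]
  2 | W B3 → L1 miss [D]
  3 | W B3 → L1 hit [D]
  4 | W B0 → L0 miss [D]
  5 | R B0 → L0 hit [D]
  6 | R B0 → L0 hit [D]
  7 | R B4 → L0 miss wb→B0 [-]
  8 | R B4 → L0 hit [-]
  9 | W B0 → L0 miss [D]
  10 | W B0 → L0 hit [D]
  11 | R B3 → L1 hit [D]
  12 | R B4 → L0 miss wb→B0 [-]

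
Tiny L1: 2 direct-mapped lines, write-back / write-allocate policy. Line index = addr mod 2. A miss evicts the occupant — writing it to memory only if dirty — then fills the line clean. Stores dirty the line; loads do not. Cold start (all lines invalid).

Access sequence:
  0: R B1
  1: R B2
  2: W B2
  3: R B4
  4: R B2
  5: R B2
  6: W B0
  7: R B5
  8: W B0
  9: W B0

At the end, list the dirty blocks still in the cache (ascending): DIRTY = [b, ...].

DIRTY = [0]

  0 | R B1 → L1 miss [-]
  1 | R B2 → L0 miss [-]
  2 | W B2 → L0 hit [D]
  3 | R B4 → L0 miss wb→B2 [-]
  4 | R B2 → L0 miss [-]
  5 | R B2 → L0 hit [-]
  6 | W B0 → L0 miss [D]
  7 | R B5 → L1 miss [-]
  8 | W B0 → L0 hit [D]
  9 | W B0 → L0 hit [D]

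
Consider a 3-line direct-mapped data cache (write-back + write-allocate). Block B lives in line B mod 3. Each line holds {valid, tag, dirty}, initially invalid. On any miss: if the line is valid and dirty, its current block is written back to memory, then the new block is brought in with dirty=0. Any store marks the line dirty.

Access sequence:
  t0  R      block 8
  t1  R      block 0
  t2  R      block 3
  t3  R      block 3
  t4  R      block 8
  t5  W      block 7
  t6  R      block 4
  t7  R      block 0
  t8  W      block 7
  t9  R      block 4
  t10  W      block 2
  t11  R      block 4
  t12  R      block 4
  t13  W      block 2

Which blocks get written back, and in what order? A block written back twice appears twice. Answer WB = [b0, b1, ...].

WB = [7, 7]

0: R B8 → L2 miss [-]
1: R B0 → L0 miss [-]
2: R B3 → L0 miss [-]
3: R B3 → L0 hit [-]
4: R B8 → L2 hit [-]
5: W B7 → L1 miss [D]
6: R B4 → L1 miss wb→B7 [-]
7: R B0 → L0 miss [-]
8: W B7 → L1 miss [D]
9: R B4 → L1 miss wb→B7 [-]
10: W B2 → L2 miss [D]
11: R B4 → L1 hit [-]
12: R B4 → L1 hit [-]
13: W B2 → L2 hit [D]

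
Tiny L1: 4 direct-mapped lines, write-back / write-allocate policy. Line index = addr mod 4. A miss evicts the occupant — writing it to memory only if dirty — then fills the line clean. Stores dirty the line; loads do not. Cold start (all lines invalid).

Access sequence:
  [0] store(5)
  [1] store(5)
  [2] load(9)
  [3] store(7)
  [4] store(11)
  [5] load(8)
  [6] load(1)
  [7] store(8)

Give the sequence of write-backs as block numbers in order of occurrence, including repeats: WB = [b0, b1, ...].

0: W B5 -> L1 miss  d=D]
1: W B5 -> L1 hit  d=D]
2: R B9 -> L1 miss wb->B5  d=-]
3: W B7 -> L3 miss  d=D]
4: W B11 -> L3 miss wb->B7  d=D]
5: R B8 -> L0 miss  d=-]
6: R B1 -> L1 miss  d=-]
7: W B8 -> L0 hit  d=D]

WB = [5, 7]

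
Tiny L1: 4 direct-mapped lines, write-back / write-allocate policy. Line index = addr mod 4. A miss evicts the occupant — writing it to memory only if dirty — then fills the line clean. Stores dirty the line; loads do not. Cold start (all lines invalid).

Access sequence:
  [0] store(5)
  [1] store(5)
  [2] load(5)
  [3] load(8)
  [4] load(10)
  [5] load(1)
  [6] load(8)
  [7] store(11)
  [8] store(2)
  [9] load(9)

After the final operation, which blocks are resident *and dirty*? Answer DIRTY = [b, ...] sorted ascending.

  0 | W B5 → L1 miss [D]
  1 | W B5 → L1 hit [D]
  2 | R B5 → L1 hit [D]
  3 | R B8 → L0 miss [-]
  4 | R B10 → L2 miss [-]
  5 | R B1 → L1 miss wb→B5 [-]
  6 | R B8 → L0 hit [-]
  7 | W B11 → L3 miss [D]
  8 | W B2 → L2 miss [D]
  9 | R B9 → L1 miss [-]

DIRTY = [2, 11]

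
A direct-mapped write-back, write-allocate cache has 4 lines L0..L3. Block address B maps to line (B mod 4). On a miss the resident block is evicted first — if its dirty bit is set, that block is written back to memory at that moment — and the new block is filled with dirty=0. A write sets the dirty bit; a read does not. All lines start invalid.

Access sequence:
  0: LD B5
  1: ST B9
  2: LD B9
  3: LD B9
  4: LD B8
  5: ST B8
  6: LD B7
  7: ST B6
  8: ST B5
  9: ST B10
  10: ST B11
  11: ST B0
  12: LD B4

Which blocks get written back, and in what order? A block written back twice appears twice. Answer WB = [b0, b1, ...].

0: R B5 -> L1 miss  d=-]
1: W B9 -> L1 miss  d=D]
2: R B9 -> L1 hit  d=D]
3: R B9 -> L1 hit  d=D]
4: R B8 -> L0 miss  d=-]
5: W B8 -> L0 hit  d=D]
6: R B7 -> L3 miss  d=-]
7: W B6 -> L2 miss  d=D]
8: W B5 -> L1 miss wb->B9  d=D]
9: W B10 -> L2 miss wb->B6  d=D]
10: W B11 -> L3 miss  d=D]
11: W B0 -> L0 miss wb->B8  d=D]
12: R B4 -> L0 miss wb->B0  d=-]

WB = [9, 6, 8, 0]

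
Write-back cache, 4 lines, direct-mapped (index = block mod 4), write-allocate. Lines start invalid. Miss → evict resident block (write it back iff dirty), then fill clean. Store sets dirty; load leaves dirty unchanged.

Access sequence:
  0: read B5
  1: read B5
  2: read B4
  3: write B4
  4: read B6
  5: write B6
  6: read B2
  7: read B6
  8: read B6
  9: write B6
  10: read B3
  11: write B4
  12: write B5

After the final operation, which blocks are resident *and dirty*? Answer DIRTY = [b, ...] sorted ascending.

DIRTY = [4, 5, 6]

0: R B5 -> L1 miss  d=-]
1: R B5 -> L1 hit  d=-]
2: R B4 -> L0 miss  d=-]
3: W B4 -> L0 hit  d=D]
4: R B6 -> L2 miss  d=-]
5: W B6 -> L2 hit  d=D]
6: R B2 -> L2 miss wb->B6  d=-]
7: R B6 -> L2 miss  d=-]
8: R B6 -> L2 hit  d=-]
9: W B6 -> L2 hit  d=D]
10: R B3 -> L3 miss  d=-]
11: W B4 -> L0 hit  d=D]
12: W B5 -> L1 hit  d=D]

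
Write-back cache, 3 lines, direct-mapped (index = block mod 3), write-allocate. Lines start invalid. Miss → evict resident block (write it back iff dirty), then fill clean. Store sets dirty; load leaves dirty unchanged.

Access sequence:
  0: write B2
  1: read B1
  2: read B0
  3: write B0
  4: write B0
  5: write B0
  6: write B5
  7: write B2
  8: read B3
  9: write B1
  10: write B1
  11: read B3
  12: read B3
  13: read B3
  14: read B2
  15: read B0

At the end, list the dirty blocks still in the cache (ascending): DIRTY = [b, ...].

0: W B2 -> L2 miss  d=D]
1: R B1 -> L1 miss  d=-]
2: R B0 -> L0 miss  d=-]
3: W B0 -> L0 hit  d=D]
4: W B0 -> L0 hit  d=D]
5: W B0 -> L0 hit  d=D]
6: W B5 -> L2 miss wb->B2  d=D]
7: W B2 -> L2 miss wb->B5  d=D]
8: R B3 -> L0 miss wb->B0  d=-]
9: W B1 -> L1 hit  d=D]
10: W B1 -> L1 hit  d=D]
11: R B3 -> L0 hit  d=-]
12: R B3 -> L0 hit  d=-]
13: R B3 -> L0 hit  d=-]
14: R B2 -> L2 hit  d=D]
15: R B0 -> L0 miss  d=-]

DIRTY = [1, 2]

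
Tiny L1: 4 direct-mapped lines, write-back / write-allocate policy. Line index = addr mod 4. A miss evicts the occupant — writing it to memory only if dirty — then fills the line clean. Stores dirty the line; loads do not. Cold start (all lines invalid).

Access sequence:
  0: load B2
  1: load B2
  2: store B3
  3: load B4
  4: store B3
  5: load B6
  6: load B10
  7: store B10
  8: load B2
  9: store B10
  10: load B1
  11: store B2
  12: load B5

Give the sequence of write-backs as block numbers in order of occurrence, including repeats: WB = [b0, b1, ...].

WB = [10, 10]

0: R B2 → L2 miss [-]
1: R B2 → L2 hit [-]
2: W B3 → L3 miss [D]
3: R B4 → L0 miss [-]
4: W B3 → L3 hit [D]
5: R B6 → L2 miss [-]
6: R B10 → L2 miss [-]
7: W B10 → L2 hit [D]
8: R B2 → L2 miss wb→B10 [-]
9: W B10 → L2 miss [D]
10: R B1 → L1 miss [-]
11: W B2 → L2 miss wb→B10 [D]
12: R B5 → L1 miss [-]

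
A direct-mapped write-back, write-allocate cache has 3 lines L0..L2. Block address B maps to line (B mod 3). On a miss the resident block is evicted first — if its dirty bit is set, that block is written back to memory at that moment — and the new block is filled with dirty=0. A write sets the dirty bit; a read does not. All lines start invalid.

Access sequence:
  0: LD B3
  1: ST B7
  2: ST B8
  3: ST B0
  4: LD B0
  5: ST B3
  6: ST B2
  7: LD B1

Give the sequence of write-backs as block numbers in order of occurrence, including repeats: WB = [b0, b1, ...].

WB = [0, 8, 7]

0: R B3 → L0 miss [-]
1: W B7 → L1 miss [D]
2: W B8 → L2 miss [D]
3: W B0 → L0 miss [D]
4: R B0 → L0 hit [D]
5: W B3 → L0 miss wb→B0 [D]
6: W B2 → L2 miss wb→B8 [D]
7: R B1 → L1 miss wb→B7 [-]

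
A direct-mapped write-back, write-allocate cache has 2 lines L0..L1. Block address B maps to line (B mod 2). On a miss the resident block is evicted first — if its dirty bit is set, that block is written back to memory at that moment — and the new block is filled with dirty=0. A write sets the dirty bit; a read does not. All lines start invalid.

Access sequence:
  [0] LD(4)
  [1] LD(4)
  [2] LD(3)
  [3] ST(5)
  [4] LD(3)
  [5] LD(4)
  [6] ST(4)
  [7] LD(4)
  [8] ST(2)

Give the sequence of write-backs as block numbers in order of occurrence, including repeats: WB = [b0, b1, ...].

  0 | R B4 → L0 miss [-]
  1 | R B4 → L0 hit [-]
  2 | R B3 → L1 miss [-]
  3 | W B5 → L1 miss [D]
  4 | R B3 → L1 miss wb→B5 [-]
  5 | R B4 → L0 hit [-]
  6 | W B4 → L0 hit [D]
  7 | R B4 → L0 hit [D]
  8 | W B2 → L0 miss wb→B4 [D]

WB = [5, 4]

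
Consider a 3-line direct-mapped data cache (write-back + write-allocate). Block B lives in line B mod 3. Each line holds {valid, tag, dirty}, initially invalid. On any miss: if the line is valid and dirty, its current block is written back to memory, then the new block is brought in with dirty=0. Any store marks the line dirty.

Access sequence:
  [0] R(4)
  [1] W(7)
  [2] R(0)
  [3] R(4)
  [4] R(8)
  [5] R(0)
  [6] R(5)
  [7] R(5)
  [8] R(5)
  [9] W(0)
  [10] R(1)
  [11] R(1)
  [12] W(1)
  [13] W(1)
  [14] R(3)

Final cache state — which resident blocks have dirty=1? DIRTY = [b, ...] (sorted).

DIRTY = [1]

  0 | R B4 → L1 miss [-]
  1 | W B7 → L1 miss [D]
  2 | R B0 → L0 miss [-]
  3 | R B4 → L1 miss wb→B7 [-]
  4 | R B8 → L2 miss [-]
  5 | R B0 → L0 hit [-]
  6 | R B5 → L2 miss [-]
  7 | R B5 → L2 hit [-]
  8 | R B5 → L2 hit [-]
  9 | W B0 → L0 hit [D]
  10 | R B1 → L1 miss [-]
  11 | R B1 → L1 hit [-]
  12 | W B1 → L1 hit [D]
  13 | W B1 → L1 hit [D]
  14 | R B3 → L0 miss wb→B0 [-]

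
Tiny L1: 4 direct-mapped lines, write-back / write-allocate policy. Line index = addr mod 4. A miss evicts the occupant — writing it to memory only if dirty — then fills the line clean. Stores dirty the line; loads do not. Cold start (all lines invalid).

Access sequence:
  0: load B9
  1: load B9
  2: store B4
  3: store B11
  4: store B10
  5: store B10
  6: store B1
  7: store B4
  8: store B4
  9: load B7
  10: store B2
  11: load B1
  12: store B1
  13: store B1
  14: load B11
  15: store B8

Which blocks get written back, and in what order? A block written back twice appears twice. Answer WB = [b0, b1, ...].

0: R B9 -> L1 miss  d=-]
1: R B9 -> L1 hit  d=-]
2: W B4 -> L0 miss  d=D]
3: W B11 -> L3 miss  d=D]
4: W B10 -> L2 miss  d=D]
5: W B10 -> L2 hit  d=D]
6: W B1 -> L1 miss  d=D]
7: W B4 -> L0 hit  d=D]
8: W B4 -> L0 hit  d=D]
9: R B7 -> L3 miss wb->B11  d=-]
10: W B2 -> L2 miss wb->B10  d=D]
11: R B1 -> L1 hit  d=D]
12: W B1 -> L1 hit  d=D]
13: W B1 -> L1 hit  d=D]
14: R B11 -> L3 miss  d=-]
15: W B8 -> L0 miss wb->B4  d=D]

WB = [11, 10, 4]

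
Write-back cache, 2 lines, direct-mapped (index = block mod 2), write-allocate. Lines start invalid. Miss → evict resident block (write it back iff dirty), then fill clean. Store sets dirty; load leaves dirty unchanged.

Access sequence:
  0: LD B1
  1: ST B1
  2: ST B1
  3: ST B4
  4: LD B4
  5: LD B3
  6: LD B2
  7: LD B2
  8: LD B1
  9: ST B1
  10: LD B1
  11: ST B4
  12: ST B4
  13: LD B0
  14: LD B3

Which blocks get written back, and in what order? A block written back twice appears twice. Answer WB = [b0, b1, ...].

0: R B1 → L1 miss [-]
1: W B1 → L1 hit [D]
2: W B1 → L1 hit [D]
3: W B4 → L0 miss [D]
4: R B4 → L0 hit [D]
5: R B3 → L1 miss wb→B1 [-]
6: R B2 → L0 miss wb→B4 [-]
7: R B2 → L0 hit [-]
8: R B1 → L1 miss [-]
9: W B1 → L1 hit [D]
10: R B1 → L1 hit [D]
11: W B4 → L0 miss [D]
12: W B4 → L0 hit [D]
13: R B0 → L0 miss wb→B4 [-]
14: R B3 → L1 miss wb→B1 [-]

WB = [1, 4, 4, 1]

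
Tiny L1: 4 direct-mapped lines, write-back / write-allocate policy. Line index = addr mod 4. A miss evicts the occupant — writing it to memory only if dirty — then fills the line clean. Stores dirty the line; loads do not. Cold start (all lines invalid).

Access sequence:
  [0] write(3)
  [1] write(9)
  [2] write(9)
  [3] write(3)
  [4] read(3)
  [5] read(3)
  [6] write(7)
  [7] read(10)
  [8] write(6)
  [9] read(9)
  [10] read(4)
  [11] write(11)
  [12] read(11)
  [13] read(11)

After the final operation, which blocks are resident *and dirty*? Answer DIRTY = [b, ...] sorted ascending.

0: W B3 -> L3 miss  d=D]
1: W B9 -> L1 miss  d=D]
2: W B9 -> L1 hit  d=D]
3: W B3 -> L3 hit  d=D]
4: R B3 -> L3 hit  d=D]
5: R B3 -> L3 hit  d=D]
6: W B7 -> L3 miss wb->B3  d=D]
7: R B10 -> L2 miss  d=-]
8: W B6 -> L2 miss  d=D]
9: R B9 -> L1 hit  d=D]
10: R B4 -> L0 miss  d=-]
11: W B11 -> L3 miss wb->B7  d=D]
12: R B11 -> L3 hit  d=D]
13: R B11 -> L3 hit  d=D]

DIRTY = [6, 9, 11]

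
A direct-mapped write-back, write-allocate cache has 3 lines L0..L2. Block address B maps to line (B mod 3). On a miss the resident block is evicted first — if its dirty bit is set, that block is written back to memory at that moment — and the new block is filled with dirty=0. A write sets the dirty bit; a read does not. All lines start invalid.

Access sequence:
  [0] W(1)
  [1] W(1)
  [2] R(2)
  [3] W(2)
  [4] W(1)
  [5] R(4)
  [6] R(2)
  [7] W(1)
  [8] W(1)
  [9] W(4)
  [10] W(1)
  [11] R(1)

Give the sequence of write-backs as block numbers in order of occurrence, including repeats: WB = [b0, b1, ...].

0: W B1 → L1 miss [D]
1: W B1 → L1 hit [D]
2: R B2 → L2 miss [-]
3: W B2 → L2 hit [D]
4: W B1 → L1 hit [D]
5: R B4 → L1 miss wb→B1 [-]
6: R B2 → L2 hit [D]
7: W B1 → L1 miss [D]
8: W B1 → L1 hit [D]
9: W B4 → L1 miss wb→B1 [D]
10: W B1 → L1 miss wb→B4 [D]
11: R B1 → L1 hit [D]

WB = [1, 1, 4]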